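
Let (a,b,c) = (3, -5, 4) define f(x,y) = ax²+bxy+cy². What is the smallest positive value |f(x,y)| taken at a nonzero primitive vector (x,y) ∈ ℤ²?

translate: b→1 (≡-5 mod 6), so (3,-5,4)→(3,1,2)
flip: (3,1,2)→(2,-1,3)
reduced (well bottom): (2,-1,3) with a≤c, −a<b≤a
well minimum = a = 2

2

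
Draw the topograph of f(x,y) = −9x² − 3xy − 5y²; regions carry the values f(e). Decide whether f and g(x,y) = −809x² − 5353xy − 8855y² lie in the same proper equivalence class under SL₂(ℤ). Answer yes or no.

D₁ = -171, D₂ = -171
f is negative-definite; reduce −f:
−f: flip: (9,3,5)→(5,-3,9)
−f: reduced (well bottom): (5,-3,9) with a≤c, −a<b≤a
flip sign back: reduced form of f is (-5,3,-9)
g is negative-definite; reduce −g:
−g: translate: b→499 (≡5353 mod 1618), so (809,5353,8855)→(809,499,77)
−g: flip: (809,499,77)→(77,-499,809)
−g: translate: b→-37 (≡-499 mod 154), so (77,-499,809)→(77,-37,5)
−g: flip: (77,-37,5)→(5,37,77)
−g: translate: b→-3 (≡37 mod 10), so (5,37,77)→(5,-3,9)
−g: reduced (well bottom): (5,-3,9) with a≤c, −a<b≤a
flip sign back: reduced form of g is (-5,3,-9)
reduced forms (-5, 3, -9) vs (-5, 3, -9) ⇒ equivalent

yes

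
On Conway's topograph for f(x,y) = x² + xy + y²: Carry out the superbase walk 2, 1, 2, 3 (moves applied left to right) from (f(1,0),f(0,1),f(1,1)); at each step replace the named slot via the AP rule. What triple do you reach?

start (1,1,3) = (f(1,0),f(0,1),f(1,1))
replace slot 2: 2·(1+3) − 1 = 7 → (1,7,3)
replace slot 1: 2·(7+3) − 1 = 19 → (19,7,3)
replace slot 2: 2·(19+3) − 7 = 37 → (19,37,3)
replace slot 3: 2·(19+37) − 3 = 109 → (19,37,109)

19,37,109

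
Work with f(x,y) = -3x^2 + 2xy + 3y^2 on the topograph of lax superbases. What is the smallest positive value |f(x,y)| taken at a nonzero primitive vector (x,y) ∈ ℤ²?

river: ρ → (3,4,-2)
river: ρ → (-2,4,3)
river: ρ → (3,2,-3)
river: ρ → (-3,4,2)
river: ρ → (2,4,-3)
river: ρ → (-3,2,3)
closes: descent 0, river 6
min |a| on river = 2

2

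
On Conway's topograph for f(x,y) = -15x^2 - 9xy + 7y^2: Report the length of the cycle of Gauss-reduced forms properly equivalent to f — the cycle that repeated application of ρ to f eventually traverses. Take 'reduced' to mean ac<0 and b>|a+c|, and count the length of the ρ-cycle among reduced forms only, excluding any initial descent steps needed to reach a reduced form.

D = 501, ⌊√D⌋ = 22
descent: ρ → (7,9,-15)  [lands on river]
river: ρ → (-15,21,1)
river: ρ → (1,21,-15)
river: ρ → (-15,9,7)
river: ρ → (7,19,-5)
river: ρ → (-5,21,3)
river: ρ → (3,21,-5)
river: ρ → (-5,19,7)
ρ-cycle length = 8 (tail of 1 descent step not counted)

8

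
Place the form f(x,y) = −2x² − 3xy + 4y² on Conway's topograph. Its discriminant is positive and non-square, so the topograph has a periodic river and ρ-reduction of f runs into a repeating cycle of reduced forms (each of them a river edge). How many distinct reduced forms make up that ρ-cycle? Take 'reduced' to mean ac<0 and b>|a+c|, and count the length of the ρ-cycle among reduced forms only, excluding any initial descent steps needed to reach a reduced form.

D = 41, ⌊√D⌋ = 6
descent: ρ → (4,3,-2)  [lands on river]
river: ρ → (-2,5,2)
river: ρ → (2,3,-4)
river: ρ → (-4,5,1)
river: ρ → (1,5,-4)
river: ρ → (-4,3,2)
river: ρ → (2,5,-2)
river: ρ → (-2,3,4)
river: ρ → (4,5,-1)
river: ρ → (-1,5,4)
ρ-cycle length = 10 (tail of 1 descent step not counted)

10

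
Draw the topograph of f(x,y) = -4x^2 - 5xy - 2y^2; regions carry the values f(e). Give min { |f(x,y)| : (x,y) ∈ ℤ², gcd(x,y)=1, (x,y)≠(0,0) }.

translate: b→-3 (≡5 mod 8), so (4,5,2)→(4,-3,1)
flip: (4,-3,1)→(1,3,4)
translate: b→1 (≡3 mod 2), so (1,3,4)→(1,1,2)
reduced (well bottom): (1,1,2) with a≤c, −a<b≤a
well minimum |f| = |-1| = 1 (negative-definite)

1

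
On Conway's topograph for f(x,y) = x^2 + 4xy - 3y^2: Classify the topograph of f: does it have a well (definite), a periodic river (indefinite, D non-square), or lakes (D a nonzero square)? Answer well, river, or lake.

D = b²−4ac = 4² − 4·1·(-3) = 28
D > 0 non-square ⇒ indefinite ⇒ periodic river

river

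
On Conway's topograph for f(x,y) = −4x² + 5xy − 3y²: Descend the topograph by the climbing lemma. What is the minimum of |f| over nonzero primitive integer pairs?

translate: b→3 (≡-5 mod 8), so (4,-5,3)→(4,3,2)
flip: (4,3,2)→(2,-3,4)
translate: b→1 (≡-3 mod 4), so (2,-3,4)→(2,1,3)
reduced (well bottom): (2,1,3) with a≤c, −a<b≤a
well minimum |f| = |-2| = 2 (negative-definite)

2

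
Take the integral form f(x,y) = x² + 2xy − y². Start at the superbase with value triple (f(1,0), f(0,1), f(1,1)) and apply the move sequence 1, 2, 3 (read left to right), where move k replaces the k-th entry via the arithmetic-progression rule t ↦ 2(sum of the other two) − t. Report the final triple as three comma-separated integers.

start (1,-1,2) = (f(1,0),f(0,1),f(1,1))
replace slot 1: 2·((-1)+2) − 1 = 1 → (1,-1,2)
replace slot 2: 2·(1+2) − (-1) = 7 → (1,7,2)
replace slot 3: 2·(1+7) − 2 = 14 → (1,7,14)

1,7,14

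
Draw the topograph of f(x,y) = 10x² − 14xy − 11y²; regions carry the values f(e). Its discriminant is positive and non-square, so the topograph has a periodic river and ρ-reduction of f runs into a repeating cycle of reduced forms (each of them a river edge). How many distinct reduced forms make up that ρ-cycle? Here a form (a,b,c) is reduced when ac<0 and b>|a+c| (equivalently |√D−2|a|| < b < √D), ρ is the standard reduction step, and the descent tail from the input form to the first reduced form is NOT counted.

D = 636, ⌊√D⌋ = 25
descent: ρ → (-11,14,10)  [lands on river]
river: ρ → (10,6,-15)
river: ρ → (-15,24,1)
river: ρ → (1,24,-15)
river: ρ → (-15,6,10)
river: ρ → (10,14,-11)
river: ρ → (-11,8,13)
river: ρ → (13,18,-6)
river: ρ → (-6,18,13)
river: ρ → (13,8,-11)
ρ-cycle length = 10 (tail of 1 descent step not counted)

10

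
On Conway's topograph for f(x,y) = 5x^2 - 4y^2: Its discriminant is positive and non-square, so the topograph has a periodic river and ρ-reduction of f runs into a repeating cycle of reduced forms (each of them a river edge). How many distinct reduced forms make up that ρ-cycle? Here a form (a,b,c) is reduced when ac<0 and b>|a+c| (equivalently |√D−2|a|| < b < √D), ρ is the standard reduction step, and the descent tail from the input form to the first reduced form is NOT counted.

D = 80, ⌊√D⌋ = 8
descent: ρ → (-4,8,1)  [lands on river]
river: ρ → (1,8,-4)
ρ-cycle length = 2 (tail of 1 descent step not counted)

2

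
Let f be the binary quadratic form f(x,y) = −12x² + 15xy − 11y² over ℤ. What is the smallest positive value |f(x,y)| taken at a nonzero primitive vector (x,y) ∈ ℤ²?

translate: b→9 (≡-15 mod 24), so (12,-15,11)→(12,9,8)
flip: (12,9,8)→(8,-9,12)
translate: b→7 (≡-9 mod 16), so (8,-9,12)→(8,7,11)
reduced (well bottom): (8,7,11) with a≤c, −a<b≤a
well minimum |f| = |-8| = 8 (negative-definite)

8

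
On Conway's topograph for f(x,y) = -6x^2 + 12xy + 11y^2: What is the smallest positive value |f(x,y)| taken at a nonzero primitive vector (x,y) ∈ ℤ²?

river: ρ → (11,10,-7)
river: ρ → (-7,18,3)
river: ρ → (3,18,-7)
river: ρ → (-7,10,11)
river: ρ → (11,12,-6)
river: ρ → (-6,12,11)
closes: descent 0, river 6
min |a| on river = 3

3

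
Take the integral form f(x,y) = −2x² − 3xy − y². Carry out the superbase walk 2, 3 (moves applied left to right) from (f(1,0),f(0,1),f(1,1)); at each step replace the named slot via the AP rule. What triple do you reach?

start (-2,-1,-6) = (f(1,0),f(0,1),f(1,1))
replace slot 2: 2·((-2)+(-6)) − (-1) = -15 → (-2,-15,-6)
replace slot 3: 2·((-2)+(-15)) − (-6) = -28 → (-2,-15,-28)

-2,-15,-28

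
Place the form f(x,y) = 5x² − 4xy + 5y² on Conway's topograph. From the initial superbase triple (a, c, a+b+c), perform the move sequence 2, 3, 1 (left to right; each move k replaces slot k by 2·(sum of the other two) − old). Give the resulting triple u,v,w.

start (5,5,6) = (f(1,0),f(0,1),f(1,1))
replace slot 2: 2·(5+6) − 5 = 17 → (5,17,6)
replace slot 3: 2·(5+17) − 6 = 38 → (5,17,38)
replace slot 1: 2·(17+38) − 5 = 105 → (105,17,38)

105,17,38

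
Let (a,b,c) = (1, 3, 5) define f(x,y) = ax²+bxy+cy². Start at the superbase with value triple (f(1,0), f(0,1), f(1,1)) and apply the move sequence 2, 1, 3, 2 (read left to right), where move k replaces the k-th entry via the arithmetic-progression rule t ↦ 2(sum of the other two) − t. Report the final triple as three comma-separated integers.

start (1,5,9) = (f(1,0),f(0,1),f(1,1))
replace slot 2: 2·(1+9) − 5 = 15 → (1,15,9)
replace slot 1: 2·(15+9) − 1 = 47 → (47,15,9)
replace slot 3: 2·(47+15) − 9 = 115 → (47,15,115)
replace slot 2: 2·(47+115) − 15 = 309 → (47,309,115)

47,309,115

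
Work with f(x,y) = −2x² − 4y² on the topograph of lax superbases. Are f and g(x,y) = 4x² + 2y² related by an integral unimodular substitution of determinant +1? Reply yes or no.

D₁ = -32, D₂ = -32
f is negative-definite; reduce −f:
−f: reduced (well bottom): (2,0,4) with a≤c, −a<b≤a
flip sign back: reduced form of f is (-2,0,-4)
g: flip: (4,0,2)→(2,0,4)
g: reduced (well bottom): (2,0,4) with a≤c, −a<b≤a
reduced forms (-2, 0, -4) vs (2, 0, 4) ⇒ inequivalent

no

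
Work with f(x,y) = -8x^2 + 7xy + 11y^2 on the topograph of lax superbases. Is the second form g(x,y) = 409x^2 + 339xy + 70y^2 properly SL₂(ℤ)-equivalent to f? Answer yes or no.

D₁ = 401, D₂ = 401
river cycle of f (length 10): (11, 15, -4), (-4, 17, 7), (7, 11, -10), (-10, 9, 8), (8, 7, -11), (-11, 15, 4), (4, 17, -7), (-7, 11, 10), (10, 9, -8), (-8, 7, 11)
river cycle of g (length 10): (11, 15, -4), (-4, 17, 7), (7, 11, -10), (-10, 9, 8), (8, 7, -11), (-11, 15, 4), (4, 17, -7), (-7, 11, 10), (10, 9, -8), (-8, 7, 11)
cycles coincide ⇒ equivalent

yes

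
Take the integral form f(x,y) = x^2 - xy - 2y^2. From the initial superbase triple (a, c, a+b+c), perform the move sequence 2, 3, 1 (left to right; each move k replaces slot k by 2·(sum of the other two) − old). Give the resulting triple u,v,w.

start (1,-2,-2) = (f(1,0),f(0,1),f(1,1))
replace slot 2: 2·(1+(-2)) − (-2) = 0 → (1,0,-2)
replace slot 3: 2·(1+0) − (-2) = 4 → (1,0,4)
replace slot 1: 2·(0+4) − 1 = 7 → (7,0,4)

7,0,4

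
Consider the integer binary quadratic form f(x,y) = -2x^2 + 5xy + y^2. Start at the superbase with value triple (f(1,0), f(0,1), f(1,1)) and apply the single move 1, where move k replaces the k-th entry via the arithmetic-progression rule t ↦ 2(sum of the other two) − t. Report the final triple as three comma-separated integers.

start (-2,1,4) = (f(1,0),f(0,1),f(1,1))
replace slot 1: 2·(1+4) − (-2) = 12 → (12,1,4)

12,1,4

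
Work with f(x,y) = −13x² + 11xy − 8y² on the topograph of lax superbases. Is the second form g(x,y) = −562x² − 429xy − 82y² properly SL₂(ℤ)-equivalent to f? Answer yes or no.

D₁ = -295, D₂ = -295
f is negative-definite; reduce −f:
−f: flip: (13,-11,8)→(8,11,13)
−f: translate: b→-5 (≡11 mod 16), so (8,11,13)→(8,-5,10)
−f: reduced (well bottom): (8,-5,10) with a≤c, −a<b≤a
flip sign back: reduced form of f is (-8,5,-10)
g is negative-definite; reduce −g:
−g: flip: (562,429,82)→(82,-429,562)
−g: translate: b→63 (≡-429 mod 164), so (82,-429,562)→(82,63,13)
−g: flip: (82,63,13)→(13,-63,82)
−g: translate: b→-11 (≡-63 mod 26), so (13,-63,82)→(13,-11,8)
−g: flip: (13,-11,8)→(8,11,13)
−g: translate: b→-5 (≡11 mod 16), so (8,11,13)→(8,-5,10)
−g: reduced (well bottom): (8,-5,10) with a≤c, −a<b≤a
flip sign back: reduced form of g is (-8,5,-10)
reduced forms (-8, 5, -10) vs (-8, 5, -10) ⇒ equivalent

yes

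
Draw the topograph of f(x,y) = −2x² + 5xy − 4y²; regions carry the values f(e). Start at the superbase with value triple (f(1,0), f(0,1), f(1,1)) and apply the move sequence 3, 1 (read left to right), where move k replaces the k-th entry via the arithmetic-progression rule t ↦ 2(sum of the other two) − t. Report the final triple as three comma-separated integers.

start (-2,-4,-1) = (f(1,0),f(0,1),f(1,1))
replace slot 3: 2·((-2)+(-4)) − (-1) = -11 → (-2,-4,-11)
replace slot 1: 2·((-4)+(-11)) − (-2) = -28 → (-28,-4,-11)

-28,-4,-11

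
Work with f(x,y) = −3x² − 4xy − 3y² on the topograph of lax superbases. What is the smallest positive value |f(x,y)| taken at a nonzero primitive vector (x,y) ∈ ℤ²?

translate: b→-2 (≡4 mod 6), so (3,4,3)→(3,-2,2)
flip: (3,-2,2)→(2,2,3)
reduced (well bottom): (2,2,3) with a≤c, −a<b≤a
well minimum |f| = |-2| = 2 (negative-definite)

2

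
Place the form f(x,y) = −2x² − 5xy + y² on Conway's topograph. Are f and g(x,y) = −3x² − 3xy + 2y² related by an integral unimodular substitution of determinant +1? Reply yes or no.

D₁ = 33, D₂ = 33
river cycle of f (length 4): (1, 5, -2), (-2, 3, 3), (3, 3, -2), (-2, 5, 1)
river cycle of g (length 4): (2, 3, -3), (-3, 3, 2), (2, 5, -1), (-1, 5, 2)
cycles differ ⇒ inequivalent

no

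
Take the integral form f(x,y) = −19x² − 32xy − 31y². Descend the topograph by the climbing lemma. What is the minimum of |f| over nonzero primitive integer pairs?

translate: b→-6 (≡32 mod 38), so (19,32,31)→(19,-6,18)
flip: (19,-6,18)→(18,6,19)
reduced (well bottom): (18,6,19) with a≤c, −a<b≤a
well minimum |f| = |-18| = 18 (negative-definite)

18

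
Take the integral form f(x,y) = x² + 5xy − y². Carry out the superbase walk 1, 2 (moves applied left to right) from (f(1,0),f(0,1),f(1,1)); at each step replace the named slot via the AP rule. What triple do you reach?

start (1,-1,5) = (f(1,0),f(0,1),f(1,1))
replace slot 1: 2·((-1)+5) − 1 = 7 → (7,-1,5)
replace slot 2: 2·(7+5) − (-1) = 25 → (7,25,5)

7,25,5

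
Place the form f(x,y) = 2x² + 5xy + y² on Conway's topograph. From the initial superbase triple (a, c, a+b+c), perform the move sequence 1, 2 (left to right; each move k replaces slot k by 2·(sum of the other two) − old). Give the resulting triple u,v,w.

start (2,1,8) = (f(1,0),f(0,1),f(1,1))
replace slot 1: 2·(1+8) − 2 = 16 → (16,1,8)
replace slot 2: 2·(16+8) − 1 = 47 → (16,47,8)

16,47,8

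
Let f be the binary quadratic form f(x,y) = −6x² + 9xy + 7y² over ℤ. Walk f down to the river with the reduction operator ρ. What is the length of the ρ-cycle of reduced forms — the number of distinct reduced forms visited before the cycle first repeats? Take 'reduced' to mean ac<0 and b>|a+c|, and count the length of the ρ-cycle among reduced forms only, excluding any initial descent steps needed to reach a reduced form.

D = 249, ⌊√D⌋ = 15
river: ρ → (7,5,-8)
river: ρ → (-8,11,4)
river: ρ → (4,13,-5)
river: ρ → (-5,7,10)
river: ρ → (10,13,-2)
river: ρ → (-2,15,3)
river: ρ → (3,15,-2)
river: ρ → (-2,13,10)
river: ρ → (10,7,-5)
river: ρ → (-5,13,4)
river: ρ → (4,11,-8)
river: ρ → (-8,5,7)
river: ρ → (7,9,-6)
river: ρ → (-6,15,1)
river: ρ → (1,15,-6)
river: ρ → (-6,9,7)
ρ-cycle length = 16 (tail of 0 descent steps not counted)

16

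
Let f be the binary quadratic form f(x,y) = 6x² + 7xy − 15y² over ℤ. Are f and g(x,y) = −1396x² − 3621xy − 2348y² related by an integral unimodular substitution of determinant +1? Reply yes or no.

D₁ = 409, D₂ = 409
river cycle of f (length 54): (6, 19, -2), (-2, 17, 15), (15, 13, -4), (-4, 19, 3), (3, 17, -10), (-10, 3, 10), (10, 17, -3), (-3, 19, 4), (4, 13, -15), (-15, 17, 2), … (44 more)
river cycle of g (length 54): (6, 19, -2), (-2, 17, 15), (15, 13, -4), (-4, 19, 3), (3, 17, -10), (-10, 3, 10), (10, 17, -3), (-3, 19, 4), (4, 13, -15), (-15, 17, 2), … (44 more)
cycles coincide ⇒ equivalent

yes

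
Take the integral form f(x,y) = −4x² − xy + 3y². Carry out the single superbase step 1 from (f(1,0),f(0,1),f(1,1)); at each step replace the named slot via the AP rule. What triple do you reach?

start (-4,3,-2) = (f(1,0),f(0,1),f(1,1))
replace slot 1: 2·(3+(-2)) − (-4) = 6 → (6,3,-2)

6,3,-2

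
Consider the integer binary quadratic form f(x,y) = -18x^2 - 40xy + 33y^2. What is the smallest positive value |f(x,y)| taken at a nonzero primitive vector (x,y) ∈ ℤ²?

descent: ρ → (33,40,-18)  [lands on river]
river: ρ → (-18,32,41)
river: ρ → (41,50,-9)
river: ρ → (-9,58,17)
river: ρ → (17,44,-30)
river: ρ → (-30,16,31)
river: ρ → (31,46,-15)
river: ρ → (-15,44,34)
river: ρ → (34,24,-25)
river: ρ → (-25,26,33)
closes: descent 1, river 10
min |a| on river = 9

9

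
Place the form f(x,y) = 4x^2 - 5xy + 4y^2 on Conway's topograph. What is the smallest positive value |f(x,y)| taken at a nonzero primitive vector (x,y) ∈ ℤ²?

translate: b→3 (≡-5 mod 8), so (4,-5,4)→(4,3,3)
flip: (4,3,3)→(3,-3,4)
translate: b→3 (≡-3 mod 6), so (3,-3,4)→(3,3,4)
reduced (well bottom): (3,3,4) with a≤c, −a<b≤a
well minimum = a = 3

3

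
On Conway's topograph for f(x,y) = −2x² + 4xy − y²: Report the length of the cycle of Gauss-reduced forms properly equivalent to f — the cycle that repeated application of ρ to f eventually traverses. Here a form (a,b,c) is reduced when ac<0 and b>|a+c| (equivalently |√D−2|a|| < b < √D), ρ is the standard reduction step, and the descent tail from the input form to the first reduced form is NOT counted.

D = 8, ⌊√D⌋ = 2
descent: ρ → (-1,2,1)  [lands on river]
river: ρ → (1,2,-1)
ρ-cycle length = 2 (tail of 1 descent step not counted)

2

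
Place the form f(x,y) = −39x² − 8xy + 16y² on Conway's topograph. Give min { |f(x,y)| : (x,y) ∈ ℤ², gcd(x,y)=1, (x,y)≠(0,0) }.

descent: ρ → (16,40,-15)  [lands on river]
river: ρ → (-15,50,1)
river: ρ → (1,50,-15)
river: ρ → (-15,40,16)
river: ρ → (16,24,-31)
river: ρ → (-31,38,9)
river: ρ → (9,34,-39)
river: ρ → (-39,44,4)
river: ρ → (4,44,-39)
river: ρ → (-39,34,9)
river: ρ → (9,38,-31)
river: ρ → (-31,24,16)
closes: descent 1, river 12
min |a| on river = 1

1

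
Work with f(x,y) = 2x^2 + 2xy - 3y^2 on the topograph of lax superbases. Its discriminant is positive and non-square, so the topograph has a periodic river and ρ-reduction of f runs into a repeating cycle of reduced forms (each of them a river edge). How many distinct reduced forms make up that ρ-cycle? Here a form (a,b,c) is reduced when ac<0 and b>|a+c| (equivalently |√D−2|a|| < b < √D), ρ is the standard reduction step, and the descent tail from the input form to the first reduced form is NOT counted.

D = 28, ⌊√D⌋ = 5
river: ρ → (-3,4,1)
river: ρ → (1,4,-3)
river: ρ → (-3,2,2)
river: ρ → (2,2,-3)
ρ-cycle length = 4 (tail of 0 descent steps not counted)

4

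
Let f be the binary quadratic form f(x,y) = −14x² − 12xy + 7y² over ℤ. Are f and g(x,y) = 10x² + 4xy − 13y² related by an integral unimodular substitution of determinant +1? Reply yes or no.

D₁ = 536, D₂ = 536
river cycle of f (length 14): (7, 12, -14), (-14, 16, 5), (5, 14, -17), (-17, 20, 2), (2, 20, -17), (-17, 14, 5), (5, 16, -14), (-14, 12, 7), (7, 16, -10), (-10, 4, 13), … (4 more)
river cycle of g (length 14): (-13, 22, 1), (1, 22, -13), (-13, 4, 10), (10, 16, -7), (-7, 12, 14), (14, 16, -5), (-5, 14, 17), (17, 20, -2), (-2, 20, 17), (17, 14, -5), … (4 more)
cycles differ ⇒ inequivalent

no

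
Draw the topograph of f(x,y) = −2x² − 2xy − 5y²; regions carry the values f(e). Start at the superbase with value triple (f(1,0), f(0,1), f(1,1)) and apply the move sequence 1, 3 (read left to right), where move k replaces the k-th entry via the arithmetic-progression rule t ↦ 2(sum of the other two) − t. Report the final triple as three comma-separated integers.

start (-2,-5,-9) = (f(1,0),f(0,1),f(1,1))
replace slot 1: 2·((-5)+(-9)) − (-2) = -26 → (-26,-5,-9)
replace slot 3: 2·((-26)+(-5)) − (-9) = -53 → (-26,-5,-53)

-26,-5,-53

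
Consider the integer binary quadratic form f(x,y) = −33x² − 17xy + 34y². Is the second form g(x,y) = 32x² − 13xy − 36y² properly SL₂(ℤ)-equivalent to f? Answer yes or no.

D₁ = 4777, D₂ = 4777
river cycle of f (length 30): (34, 17, -33), (-33, 49, 18), (18, 59, -18), (-18, 49, 33), (33, 17, -34), (-34, 51, 16), (16, 45, -43), (-43, 41, 18), (18, 67, -4), (-4, 69, 1), … (20 more)
river cycle of g (length 30): (-36, 13, 32), (32, 51, -17), (-17, 51, 32), (32, 13, -36), (-36, 59, 9), (9, 67, -8), (-8, 61, 33), (33, 5, -36), (-36, 67, 2), (2, 69, -2), … (20 more)
cycles differ ⇒ inequivalent

no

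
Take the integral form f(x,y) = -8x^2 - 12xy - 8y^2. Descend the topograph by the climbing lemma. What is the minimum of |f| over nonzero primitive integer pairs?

translate: b→-4 (≡12 mod 16), so (8,12,8)→(8,-4,4)
flip: (8,-4,4)→(4,4,8)
reduced (well bottom): (4,4,8) with a≤c, −a<b≤a
well minimum |f| = |-4| = 4 (negative-definite)

4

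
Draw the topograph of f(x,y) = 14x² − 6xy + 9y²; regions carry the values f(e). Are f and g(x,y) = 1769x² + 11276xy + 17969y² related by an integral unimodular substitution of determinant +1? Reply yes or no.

D₁ = -468, D₂ = -468
f: flip: (14,-6,9)→(9,6,14)
f: reduced (well bottom): (9,6,14) with a≤c, −a<b≤a
g: translate: b→662 (≡11276 mod 3538), so (1769,11276,17969)→(1769,662,62)
g: flip: (1769,662,62)→(62,-662,1769)
g: translate: b→-42 (≡-662 mod 124), so (62,-662,1769)→(62,-42,9)
g: flip: (62,-42,9)→(9,42,62)
g: translate: b→6 (≡42 mod 18), so (9,42,62)→(9,6,14)
g: reduced (well bottom): (9,6,14) with a≤c, −a<b≤a
reduced forms (9, 6, 14) vs (9, 6, 14) ⇒ equivalent

yes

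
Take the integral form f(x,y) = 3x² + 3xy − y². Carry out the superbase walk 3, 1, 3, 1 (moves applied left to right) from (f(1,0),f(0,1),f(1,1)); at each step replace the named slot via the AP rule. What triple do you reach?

start (3,-1,5) = (f(1,0),f(0,1),f(1,1))
replace slot 3: 2·(3+(-1)) − 5 = -1 → (3,-1,-1)
replace slot 1: 2·((-1)+(-1)) − 3 = -7 → (-7,-1,-1)
replace slot 3: 2·((-7)+(-1)) − (-1) = -15 → (-7,-1,-15)
replace slot 1: 2·((-1)+(-15)) − (-7) = -25 → (-25,-1,-15)

-25,-1,-15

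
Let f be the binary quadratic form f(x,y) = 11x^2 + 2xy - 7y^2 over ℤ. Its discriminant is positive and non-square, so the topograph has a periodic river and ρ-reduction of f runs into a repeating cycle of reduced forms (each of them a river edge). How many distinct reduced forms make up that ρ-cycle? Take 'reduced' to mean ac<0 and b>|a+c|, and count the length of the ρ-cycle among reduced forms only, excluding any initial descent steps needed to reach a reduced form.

D = 312, ⌊√D⌋ = 17
descent: ρ → (-7,12,6)  [lands on river]
river: ρ → (6,12,-7)
river: ρ → (-7,16,2)
river: ρ → (2,16,-7)
ρ-cycle length = 4 (tail of 1 descent step not counted)

4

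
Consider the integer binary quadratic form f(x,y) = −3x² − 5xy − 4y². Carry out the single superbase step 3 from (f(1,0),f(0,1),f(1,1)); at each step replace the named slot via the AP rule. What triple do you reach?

start (-3,-4,-12) = (f(1,0),f(0,1),f(1,1))
replace slot 3: 2·((-3)+(-4)) − (-12) = -2 → (-3,-4,-2)

-3,-4,-2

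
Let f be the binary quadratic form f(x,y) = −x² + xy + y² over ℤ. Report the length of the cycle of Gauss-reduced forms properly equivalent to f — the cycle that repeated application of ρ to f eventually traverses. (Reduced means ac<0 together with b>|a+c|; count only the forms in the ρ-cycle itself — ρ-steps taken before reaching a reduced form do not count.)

D = 5, ⌊√D⌋ = 2
river: ρ → (1,1,-1)
river: ρ → (-1,1,1)
ρ-cycle length = 2 (tail of 0 descent steps not counted)

2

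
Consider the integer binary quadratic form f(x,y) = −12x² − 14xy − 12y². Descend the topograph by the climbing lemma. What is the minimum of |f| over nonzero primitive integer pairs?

translate: b→-10 (≡14 mod 24), so (12,14,12)→(12,-10,10)
flip: (12,-10,10)→(10,10,12)
reduced (well bottom): (10,10,12) with a≤c, −a<b≤a
well minimum |f| = |-10| = 10 (negative-definite)

10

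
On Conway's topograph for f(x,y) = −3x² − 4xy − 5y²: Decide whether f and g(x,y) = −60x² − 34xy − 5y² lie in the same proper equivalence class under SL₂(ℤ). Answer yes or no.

D₁ = -44, D₂ = -44
f is negative-definite; reduce −f:
−f: translate: b→-2 (≡4 mod 6), so (3,4,5)→(3,-2,4)
−f: reduced (well bottom): (3,-2,4) with a≤c, −a<b≤a
flip sign back: reduced form of f is (-3,2,-4)
g is negative-definite; reduce −g:
−g: flip: (60,34,5)→(5,-34,60)
−g: translate: b→-4 (≡-34 mod 10), so (5,-34,60)→(5,-4,3)
−g: flip: (5,-4,3)→(3,4,5)
−g: translate: b→-2 (≡4 mod 6), so (3,4,5)→(3,-2,4)
−g: reduced (well bottom): (3,-2,4) with a≤c, −a<b≤a
flip sign back: reduced form of g is (-3,2,-4)
reduced forms (-3, 2, -4) vs (-3, 2, -4) ⇒ equivalent

yes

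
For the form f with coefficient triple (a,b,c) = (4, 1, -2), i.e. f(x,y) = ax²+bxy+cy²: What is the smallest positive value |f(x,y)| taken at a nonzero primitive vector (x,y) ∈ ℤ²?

descent: ρ → (-2,3,3)  [lands on river]
river: ρ → (3,3,-2)
river: ρ → (-2,5,1)
river: ρ → (1,5,-2)
closes: descent 1, river 4
min |a| on river = 1

1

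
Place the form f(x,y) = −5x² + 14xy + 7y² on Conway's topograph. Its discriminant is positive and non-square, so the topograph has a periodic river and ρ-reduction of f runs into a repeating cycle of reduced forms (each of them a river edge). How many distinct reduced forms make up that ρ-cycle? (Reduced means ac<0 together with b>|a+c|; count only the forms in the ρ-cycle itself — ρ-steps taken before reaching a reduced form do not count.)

D = 336, ⌊√D⌋ = 18
river: ρ → (7,14,-5)
river: ρ → (-5,16,4)
river: ρ → (4,16,-5)
river: ρ → (-5,14,7)
ρ-cycle length = 4 (tail of 0 descent steps not counted)

4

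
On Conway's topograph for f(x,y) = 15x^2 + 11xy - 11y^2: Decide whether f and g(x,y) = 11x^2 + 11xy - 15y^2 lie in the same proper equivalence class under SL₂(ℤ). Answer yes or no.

D₁ = 781, D₂ = 781
river cycle of f (length 18): (-11, 11, 15), (15, 19, -7), (-7, 23, 9), (9, 13, -17), (-17, 21, 5), (5, 19, -21), (-21, 23, 3), (3, 25, -13), (-13, 27, 1), (1, 27, -13), … (8 more)
river cycle of g (length 18): (-15, 19, 7), (7, 23, -9), (-9, 13, 17), (17, 21, -5), (-5, 19, 21), (21, 23, -3), (-3, 25, 13), (13, 27, -1), (-1, 27, 13), (13, 25, -3), … (8 more)
cycles differ ⇒ inequivalent

no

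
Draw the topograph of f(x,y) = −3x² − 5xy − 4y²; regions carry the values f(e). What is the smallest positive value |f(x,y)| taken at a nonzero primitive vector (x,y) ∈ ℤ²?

translate: b→-1 (≡5 mod 6), so (3,5,4)→(3,-1,2)
flip: (3,-1,2)→(2,1,3)
reduced (well bottom): (2,1,3) with a≤c, −a<b≤a
well minimum |f| = |-2| = 2 (negative-definite)

2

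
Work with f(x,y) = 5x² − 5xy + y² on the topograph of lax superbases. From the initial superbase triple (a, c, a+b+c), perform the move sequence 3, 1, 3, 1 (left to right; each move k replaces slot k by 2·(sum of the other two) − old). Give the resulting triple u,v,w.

start (5,1,1) = (f(1,0),f(0,1),f(1,1))
replace slot 3: 2·(5+1) − 1 = 11 → (5,1,11)
replace slot 1: 2·(1+11) − 5 = 19 → (19,1,11)
replace slot 3: 2·(19+1) − 11 = 29 → (19,1,29)
replace slot 1: 2·(1+29) − 19 = 41 → (41,1,29)

41,1,29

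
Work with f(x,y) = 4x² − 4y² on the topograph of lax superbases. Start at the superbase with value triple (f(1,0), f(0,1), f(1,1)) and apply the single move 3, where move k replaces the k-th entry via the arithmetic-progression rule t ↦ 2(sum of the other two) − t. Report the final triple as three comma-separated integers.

start (4,-4,0) = (f(1,0),f(0,1),f(1,1))
replace slot 3: 2·(4+(-4)) − 0 = 0 → (4,-4,0)

4,-4,0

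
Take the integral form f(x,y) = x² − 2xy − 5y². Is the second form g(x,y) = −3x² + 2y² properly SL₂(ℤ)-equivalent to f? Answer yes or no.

D₁ = 24, D₂ = 24
river cycle of f (length 2): (1, 4, -2), (-2, 4, 1)
river cycle of g (length 2): (2, 4, -1), (-1, 4, 2)
cycles differ ⇒ inequivalent

no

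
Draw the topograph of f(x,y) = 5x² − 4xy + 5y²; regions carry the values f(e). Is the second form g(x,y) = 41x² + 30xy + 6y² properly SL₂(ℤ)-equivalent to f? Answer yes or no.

D₁ = -84, D₂ = -84
f: flip: (5,-4,5)→(5,4,5)
f: reduced (well bottom): (5,4,5) with a≤c, −a<b≤a
g: flip: (41,30,6)→(6,-30,41)
g: translate: b→6 (≡-30 mod 12), so (6,-30,41)→(6,6,5)
g: flip: (6,6,5)→(5,-6,6)
g: translate: b→4 (≡-6 mod 10), so (5,-6,6)→(5,4,5)
g: reduced (well bottom): (5,4,5) with a≤c, −a<b≤a
reduced forms (5, 4, 5) vs (5, 4, 5) ⇒ equivalent

yes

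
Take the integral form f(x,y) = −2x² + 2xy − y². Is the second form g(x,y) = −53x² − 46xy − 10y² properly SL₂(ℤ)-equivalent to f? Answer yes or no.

D₁ = -4, D₂ = -4
f is negative-definite; reduce −f:
−f: translate: b→2 (≡-2 mod 4), so (2,-2,1)→(2,2,1)
−f: flip: (2,2,1)→(1,-2,2)
−f: translate: b→0 (≡-2 mod 2), so (1,-2,2)→(1,0,1)
−f: reduced (well bottom): (1,0,1) with a≤c, −a<b≤a
flip sign back: reduced form of f is (-1,0,-1)
g is negative-definite; reduce −g:
−g: flip: (53,46,10)→(10,-46,53)
−g: translate: b→-6 (≡-46 mod 20), so (10,-46,53)→(10,-6,1)
−g: flip: (10,-6,1)→(1,6,10)
−g: translate: b→0 (≡6 mod 2), so (1,6,10)→(1,0,1)
−g: reduced (well bottom): (1,0,1) with a≤c, −a<b≤a
flip sign back: reduced form of g is (-1,0,-1)
reduced forms (-1, 0, -1) vs (-1, 0, -1) ⇒ equivalent

yes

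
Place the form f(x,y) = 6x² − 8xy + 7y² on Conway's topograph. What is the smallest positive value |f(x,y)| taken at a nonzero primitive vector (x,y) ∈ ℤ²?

translate: b→4 (≡-8 mod 12), so (6,-8,7)→(6,4,5)
flip: (6,4,5)→(5,-4,6)
reduced (well bottom): (5,-4,6) with a≤c, −a<b≤a
well minimum = a = 5

5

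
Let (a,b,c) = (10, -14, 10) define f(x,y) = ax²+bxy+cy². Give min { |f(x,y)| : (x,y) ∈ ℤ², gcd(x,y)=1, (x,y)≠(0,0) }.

translate: b→6 (≡-14 mod 20), so (10,-14,10)→(10,6,6)
flip: (10,6,6)→(6,-6,10)
translate: b→6 (≡-6 mod 12), so (6,-6,10)→(6,6,10)
reduced (well bottom): (6,6,10) with a≤c, −a<b≤a
well minimum = a = 6

6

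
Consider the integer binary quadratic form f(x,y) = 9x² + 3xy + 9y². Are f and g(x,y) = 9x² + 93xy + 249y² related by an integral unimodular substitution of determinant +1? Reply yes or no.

D₁ = -315, D₂ = -315
f: reduced (well bottom): (9,3,9) with a≤c, −a<b≤a
g: translate: b→3 (≡93 mod 18), so (9,93,249)→(9,3,9)
g: reduced (well bottom): (9,3,9) with a≤c, −a<b≤a
reduced forms (9, 3, 9) vs (9, 3, 9) ⇒ equivalent

yes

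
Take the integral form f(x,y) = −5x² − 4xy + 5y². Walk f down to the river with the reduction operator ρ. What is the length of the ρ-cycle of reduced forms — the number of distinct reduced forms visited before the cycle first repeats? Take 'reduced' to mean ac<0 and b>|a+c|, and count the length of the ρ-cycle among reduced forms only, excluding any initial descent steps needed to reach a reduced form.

D = 116, ⌊√D⌋ = 10
descent: ρ → (5,4,-5)  [lands on river]
river: ρ → (-5,6,4)
river: ρ → (4,10,-1)
river: ρ → (-1,10,4)
river: ρ → (4,6,-5)
river: ρ → (-5,4,5)
river: ρ → (5,6,-4)
river: ρ → (-4,10,1)
river: ρ → (1,10,-4)
river: ρ → (-4,6,5)
ρ-cycle length = 10 (tail of 1 descent step not counted)

10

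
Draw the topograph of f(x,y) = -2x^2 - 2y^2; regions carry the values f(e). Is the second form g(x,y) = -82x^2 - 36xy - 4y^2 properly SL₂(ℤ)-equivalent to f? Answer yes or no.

D₁ = -16, D₂ = -16
f is negative-definite; reduce −f:
−f: reduced (well bottom): (2,0,2) with a≤c, −a<b≤a
flip sign back: reduced form of f is (-2,0,-2)
g is negative-definite; reduce −g:
−g: flip: (82,36,4)→(4,-36,82)
−g: translate: b→4 (≡-36 mod 8), so (4,-36,82)→(4,4,2)
−g: flip: (4,4,2)→(2,-4,4)
−g: translate: b→0 (≡-4 mod 4), so (2,-4,4)→(2,0,2)
−g: reduced (well bottom): (2,0,2) with a≤c, −a<b≤a
flip sign back: reduced form of g is (-2,0,-2)
reduced forms (-2, 0, -2) vs (-2, 0, -2) ⇒ equivalent

yes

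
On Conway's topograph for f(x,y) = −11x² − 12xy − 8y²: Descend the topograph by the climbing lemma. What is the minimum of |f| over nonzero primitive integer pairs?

translate: b→-10 (≡12 mod 22), so (11,12,8)→(11,-10,7)
flip: (11,-10,7)→(7,10,11)
translate: b→-4 (≡10 mod 14), so (7,10,11)→(7,-4,8)
reduced (well bottom): (7,-4,8) with a≤c, −a<b≤a
well minimum |f| = |-7| = 7 (negative-definite)

7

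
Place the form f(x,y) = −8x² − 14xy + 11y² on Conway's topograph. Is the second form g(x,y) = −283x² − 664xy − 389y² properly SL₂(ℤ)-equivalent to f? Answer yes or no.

D₁ = 548, D₂ = 548
river cycle of f (length 18): (11, 14, -8), (-8, 18, 7), (7, 10, -16), (-16, 22, 1), (1, 22, -16), (-16, 10, 7), (7, 18, -8), (-8, 14, 11), (11, 8, -11), (-11, 14, 8), … (8 more)
river cycle of g (length 18): (-8, 18, 7), (7, 10, -16), (-16, 22, 1), (1, 22, -16), (-16, 10, 7), (7, 18, -8), (-8, 14, 11), (11, 8, -11), (-11, 14, 8), (8, 18, -7), … (8 more)
cycles coincide ⇒ equivalent

yes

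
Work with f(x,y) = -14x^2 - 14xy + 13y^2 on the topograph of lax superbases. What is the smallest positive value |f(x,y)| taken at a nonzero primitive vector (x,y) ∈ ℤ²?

descent: ρ → (13,14,-14)  [lands on river]
river: ρ → (-14,14,13)
river: ρ → (13,12,-15)
river: ρ → (-15,18,10)
river: ρ → (10,22,-11)
river: ρ → (-11,22,10)
river: ρ → (10,18,-15)
river: ρ → (-15,12,13)
closes: descent 1, river 8
min |a| on river = 10

10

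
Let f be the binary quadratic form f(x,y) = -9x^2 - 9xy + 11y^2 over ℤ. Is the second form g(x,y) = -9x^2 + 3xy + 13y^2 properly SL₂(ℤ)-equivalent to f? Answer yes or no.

D₁ = 477, D₂ = 477
river cycle of f (length 8): (11, 9, -9), (-9, 9, 11), (11, 13, -7), (-7, 15, 9), (9, 21, -1), (-1, 21, 9), (9, 15, -7), (-7, 13, 11)
river cycle of g (length 8): (-9, 21, 1), (1, 21, -9), (-9, 15, 7), (7, 13, -11), (-11, 9, 9), (9, 9, -11), (-11, 13, 7), (7, 15, -9)
cycles differ ⇒ inequivalent

no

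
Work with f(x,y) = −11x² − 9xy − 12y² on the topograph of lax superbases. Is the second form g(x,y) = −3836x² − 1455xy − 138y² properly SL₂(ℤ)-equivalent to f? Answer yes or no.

D₁ = -447, D₂ = -447
f is negative-definite; reduce −f:
−f: reduced (well bottom): (11,9,12) with a≤c, −a<b≤a
flip sign back: reduced form of f is (-11,-9,-12)
g is negative-definite; reduce −g:
−g: flip: (3836,1455,138)→(138,-1455,3836)
−g: translate: b→-75 (≡-1455 mod 276), so (138,-1455,3836)→(138,-75,11)
−g: flip: (138,-75,11)→(11,75,138)
−g: translate: b→9 (≡75 mod 22), so (11,75,138)→(11,9,12)
−g: reduced (well bottom): (11,9,12) with a≤c, −a<b≤a
flip sign back: reduced form of g is (-11,-9,-12)
reduced forms (-11, -9, -12) vs (-11, -9, -12) ⇒ equivalent

yes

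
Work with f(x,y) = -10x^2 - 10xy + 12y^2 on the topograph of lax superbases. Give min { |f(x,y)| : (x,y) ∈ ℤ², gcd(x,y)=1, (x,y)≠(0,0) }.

descent: ρ → (12,10,-10)  [lands on river]
river: ρ → (-10,10,12)
river: ρ → (12,14,-8)
river: ρ → (-8,18,8)
river: ρ → (8,14,-12)
river: ρ → (-12,10,10)
river: ρ → (10,10,-12)
river: ρ → (-12,14,8)
river: ρ → (8,18,-8)
river: ρ → (-8,14,12)
closes: descent 1, river 10
min |a| on river = 8

8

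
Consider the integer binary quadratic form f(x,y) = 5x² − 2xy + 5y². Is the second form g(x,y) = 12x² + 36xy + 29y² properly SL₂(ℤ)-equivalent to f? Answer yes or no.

D₁ = -96, D₂ = -96
f: flip: (5,-2,5)→(5,2,5)
f: reduced (well bottom): (5,2,5) with a≤c, −a<b≤a
g: translate: b→12 (≡36 mod 24), so (12,36,29)→(12,12,5)
g: flip: (12,12,5)→(5,-12,12)
g: translate: b→-2 (≡-12 mod 10), so (5,-12,12)→(5,-2,5)
g: flip: (5,-2,5)→(5,2,5)
g: reduced (well bottom): (5,2,5) with a≤c, −a<b≤a
reduced forms (5, 2, 5) vs (5, 2, 5) ⇒ equivalent

yes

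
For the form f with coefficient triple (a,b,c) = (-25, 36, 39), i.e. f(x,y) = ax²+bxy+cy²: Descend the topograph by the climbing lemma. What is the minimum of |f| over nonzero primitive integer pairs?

river: ρ → (39,42,-22)
river: ρ → (-22,46,35)
river: ρ → (35,24,-33)
river: ρ → (-33,42,26)
river: ρ → (26,62,-13)
river: ρ → (-13,68,11)
river: ρ → (11,64,-25)
river: ρ → (-25,36,39)
closes: descent 0, river 8
min |a| on river = 11

11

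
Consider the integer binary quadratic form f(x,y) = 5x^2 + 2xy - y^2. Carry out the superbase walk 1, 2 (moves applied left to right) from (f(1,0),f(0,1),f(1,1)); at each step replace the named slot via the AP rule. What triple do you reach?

start (5,-1,6) = (f(1,0),f(0,1),f(1,1))
replace slot 1: 2·((-1)+6) − 5 = 5 → (5,-1,6)
replace slot 2: 2·(5+6) − (-1) = 23 → (5,23,6)

5,23,6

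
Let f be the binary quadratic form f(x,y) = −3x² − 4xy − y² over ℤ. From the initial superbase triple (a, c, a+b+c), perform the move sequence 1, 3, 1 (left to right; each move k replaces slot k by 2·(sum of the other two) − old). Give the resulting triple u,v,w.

start (-3,-1,-8) = (f(1,0),f(0,1),f(1,1))
replace slot 1: 2·((-1)+(-8)) − (-3) = -15 → (-15,-1,-8)
replace slot 3: 2·((-15)+(-1)) − (-8) = -24 → (-15,-1,-24)
replace slot 1: 2·((-1)+(-24)) − (-15) = -35 → (-35,-1,-24)

-35,-1,-24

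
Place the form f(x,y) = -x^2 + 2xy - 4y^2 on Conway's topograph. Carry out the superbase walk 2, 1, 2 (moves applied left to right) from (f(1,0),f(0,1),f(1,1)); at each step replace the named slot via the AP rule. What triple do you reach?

start (-1,-4,-3) = (f(1,0),f(0,1),f(1,1))
replace slot 2: 2·((-1)+(-3)) − (-4) = -4 → (-1,-4,-3)
replace slot 1: 2·((-4)+(-3)) − (-1) = -13 → (-13,-4,-3)
replace slot 2: 2·((-13)+(-3)) − (-4) = -28 → (-13,-28,-3)

-13,-28,-3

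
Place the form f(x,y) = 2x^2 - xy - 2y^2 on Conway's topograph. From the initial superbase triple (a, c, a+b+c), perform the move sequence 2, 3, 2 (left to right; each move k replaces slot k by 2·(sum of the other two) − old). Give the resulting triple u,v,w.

start (2,-2,-1) = (f(1,0),f(0,1),f(1,1))
replace slot 2: 2·(2+(-1)) − (-2) = 4 → (2,4,-1)
replace slot 3: 2·(2+4) − (-1) = 13 → (2,4,13)
replace slot 2: 2·(2+13) − 4 = 26 → (2,26,13)

2,26,13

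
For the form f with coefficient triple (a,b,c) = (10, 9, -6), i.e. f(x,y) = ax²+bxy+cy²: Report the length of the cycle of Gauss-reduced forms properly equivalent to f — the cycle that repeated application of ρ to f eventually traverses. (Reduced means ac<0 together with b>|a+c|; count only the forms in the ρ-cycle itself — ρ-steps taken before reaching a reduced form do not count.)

D = 321, ⌊√D⌋ = 17
river: ρ → (-6,15,4)
river: ρ → (4,17,-2)
river: ρ → (-2,15,12)
river: ρ → (12,9,-5)
river: ρ → (-5,11,10)
river: ρ → (10,9,-6)
ρ-cycle length = 6 (tail of 0 descent steps not counted)

6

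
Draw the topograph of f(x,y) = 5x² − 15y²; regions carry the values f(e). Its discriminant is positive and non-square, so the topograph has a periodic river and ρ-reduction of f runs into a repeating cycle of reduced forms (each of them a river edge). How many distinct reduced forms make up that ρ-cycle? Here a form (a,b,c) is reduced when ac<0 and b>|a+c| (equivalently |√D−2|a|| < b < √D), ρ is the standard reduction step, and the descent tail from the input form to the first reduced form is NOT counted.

D = 300, ⌊√D⌋ = 17
descent: ρ → (-15,0,5)
descent: ρ → (5,10,-10)  [lands on river]
river: ρ → (-10,10,5)
ρ-cycle length = 2 (tail of 2 descent steps not counted)

2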